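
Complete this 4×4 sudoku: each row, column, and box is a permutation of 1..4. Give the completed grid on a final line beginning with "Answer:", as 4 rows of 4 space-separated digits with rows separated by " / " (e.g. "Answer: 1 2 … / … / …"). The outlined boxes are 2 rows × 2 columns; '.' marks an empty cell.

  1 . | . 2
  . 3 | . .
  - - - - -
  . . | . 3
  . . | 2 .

Step 1. [r1c2∈{4}] r1c2 has the single candidate 4, so r1c2=4.
Step 2. [r4c2∈{1}] only 1 remains possible at r4c2, so r4c2=1.
Step 3. [r4c4∈{4}] r4c4's peers cover all but 4, so r4c4=4.
Step 4. [r2c3∈{1,4}] 4 has one home in row 2: r2c3. So r2c3=4.
Step 5. [r3c1∈{2,4}] in row 3, 4 fits only at r3c1. So r3c1=4.
Step 6. [r4c1∈{3}] only 3 remains possible at r4c1 ⇒ r4c1=3.
Step 7. [r3c2∈{2}] r3c2's peers cover all but 2, so r3c2=2.
Step 8. [r3c3∈{1}] nothing but 1 survives at r3c3, so r3c3=1.
Step 9. [r1c3∈{3}] only 3 remains possible at r1c3, so r1c3=3.
Step 10. [r2c4∈{1}] only 1 remains possible at r2c4 ⇒ r2c4=1.
Step 11. [r2c1∈{2}] only 2 remains possible at r2c1, so r2c1=2.

Answer: 1 4 3 2 / 2 3 4 1 / 4 2 1 3 / 3 1 2 4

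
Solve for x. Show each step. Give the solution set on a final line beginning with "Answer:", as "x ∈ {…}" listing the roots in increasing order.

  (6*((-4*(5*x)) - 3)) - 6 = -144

Step 1. [(6*((-4*(5*x)) - 3)) - 6 = -144] the outer -6 inverts by adding 6 ⇒ sub: 6*((-4*(5*x)) - 3) = -138.
Step 2. [6*((-4*(5*x)) - 3) = -138] leading coefficient 6: divide by 6 ⇒ div: (-4*(5*x)) - 3 = -23.
Step 3. [(-4*(5*x)) - 3 = -23] add 3: x sits inside (… - 3). So sub: -4*(5*x) = -20.
Step 4. [-4*(5*x) = -20] LHS = -4·(…); ÷-4 both sides ⇒ div: 5*x = 5.
Step 5. [5*x = 5] divide by the outer 5. So div: x = 1.

Answer: x ∈ {1}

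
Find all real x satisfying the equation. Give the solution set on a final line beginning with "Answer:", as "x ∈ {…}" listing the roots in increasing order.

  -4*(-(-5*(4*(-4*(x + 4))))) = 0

Step 1. [-4*(-(-5*(4*(-4*(x + 4))))) = 0] -4 out front; divide by -4, so div: -(-5*(4*(-4*(x + 4)))) = 0.
Step 2. [-(-5*(4*(-4*(x + 4)))) = 0] LHS negated; negate both sides. So neg: -5*(4*(-4*(x + 4))) = 0.
Step 3. [-5*(4*(-4*(x + 4))) = 0] -5·(inner) — divide through by -5, so div: 4*(-4*(x + 4)) = 0.
Step 4. [4*(-4*(x + 4)) = 0] 4·(inner) — divide through by 4. So div: -4*(x + 4) = 0.
Step 5. [-4*(x + 4) = 0] LHS = -4·(…); ÷-4 both sides ⇒ div: x + 4 = 0.
Step 6. [x + 4 = 0] subtract 4: x sits inside (… + 4) ⇒ sub: x = -4.

Answer: x ∈ {-4}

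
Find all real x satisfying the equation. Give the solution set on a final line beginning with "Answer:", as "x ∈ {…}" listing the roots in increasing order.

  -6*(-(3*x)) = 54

Step 1. [-6*(-(3*x)) = 54] -6 out front; divide by -6, so div: -(3*x) = -9.
Step 2. [-(3*x) = -9] LHS negated; negate both sides. So neg: 3*x = 9.
Step 3. [3*x = 9] leading coefficient 3: divide by 3. So div: x = 3.

Answer: x ∈ {3}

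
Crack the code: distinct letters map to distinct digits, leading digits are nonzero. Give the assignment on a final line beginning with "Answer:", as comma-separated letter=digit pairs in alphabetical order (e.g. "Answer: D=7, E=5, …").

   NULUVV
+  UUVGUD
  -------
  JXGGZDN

Step 1. [col 1: V + D ≡ N (mod 10)] no forcing yet in column 1 (carry-in 0); D=5 is free and consistent — try it ⇒ D=5.
Step 2. [J] adding two 6-digit numbers gives at most 6+1 digits, and here it does — J is that final carry and must be 1. So J=1.
Step 3. [col 1: V + D ≡ N (mod 10)] column 1 (V + D ≡ N (mod 10), carry-in 0) doesn't pin N yet; pick N=7 and continue. So N=7.
Step 4. [col 1: V + D ≡ N (mod 10)] in column 1 we have V+D≡N with carry-in 0; given D=5, N=7 and digits 1,5,7 already taken and all letters distinct, that pins V to 2. So V=2.
Step 5. [col 2: V + U ≡ D (mod 10)] in column 2 we have V+U≡D with carry-in 0; given V=2, D=5 and digits 1,2,5,7 already taken and all letters distinct, that pins U to 3, so U=3.
Step 6. [col 3: U + G ≡ Z (mod 10)] column 3 reads U+G+carry(0)=Z with U=3; with digits 1,2,3,5,7 already taken and all letters distinct, the only value for G is 6. So G=6.
Step 7. [col 3: U + G ≡ Z (mod 10)] column 3 reads U+G+carry(0)=Z with U=3, G=6; with digits 1,2,3,5,6,7 already taken and all letters distinct, the only value for Z is 9 ⇒ Z=9.
Step 8. [col 4: L + V ≡ G (mod 10)] from column 4 (V=2, G=6, carry-in 0, digits 1,2,3,5,6,7,9 already taken and all letters distinct): L must equal 4. So L=4.
Step 9. [col 6: N + U ≡ X (mod 10)] from column 6 (N=7, U=3, carry-in 0, digits 1,2,3,4,5,6,7,9 already taken and all letters distinct): X must equal 0. So X=0.

Answer: D=5, G=6, J=1, L=4, N=7, U=3, V=2, X=0, Z=9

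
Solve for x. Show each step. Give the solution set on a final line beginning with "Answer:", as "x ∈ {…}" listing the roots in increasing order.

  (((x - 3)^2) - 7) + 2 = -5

Step 1. [(((x - 3)^2) - 7) + 2 = -5] subtract 2: x sits inside (… + 2), so sub: ((x - 3)^2) - 7 = -7.
Step 2. [((x - 3)^2) - 7 = -7] add 7: x sits inside (… - 7). So sub: (x - 3)^2 = 0.
Step 3. [(x - 3)^2 = 0] LHS squared, RHS 0 ≥ 0: apply √ (±). So sqrt: x - 3 = 0.
Step 4. [x - 3 = 0] -3 is outermost — add 3 both sides, so sub: x = 3.

Answer: x ∈ {3}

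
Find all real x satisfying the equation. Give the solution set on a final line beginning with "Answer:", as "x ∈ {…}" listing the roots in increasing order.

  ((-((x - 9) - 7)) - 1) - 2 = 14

Step 1. [((-((x - 9) - 7)) - 1) - 2 = 14] the outer -2 inverts by adding 2, so sub: (-((x - 9) - 7)) - 1 = 16.
Step 2. [(-((x - 9) - 7)) - 1 = 16] the outer -1 inverts by adding 1 ⇒ sub: -((x - 9) - 7) = 17.
Step 3. [-((x - 9) - 7) = 17] LHS negated; negate both sides. So neg: (x - 9) - 7 = -17.
Step 4. [(x - 9) - 7 = -17] 7 comes off first (add 7) ⇒ sub: x - 9 = -10.
Step 5. [x - 9 = -10] peel the -9: add 9 from each side, so sub: x = -1.

Answer: x ∈ {-1}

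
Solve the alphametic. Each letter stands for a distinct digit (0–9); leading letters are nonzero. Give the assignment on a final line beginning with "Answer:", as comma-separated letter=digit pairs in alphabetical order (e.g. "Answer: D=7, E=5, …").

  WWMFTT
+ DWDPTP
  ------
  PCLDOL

Step 1. [col 1: T + P ≡ L (mod 10)] T=5 is one option consistent with column 1 (T + P ≡ L (mod 10), carry-in 0) — take it ⇒ T=5.
Step 2. [col 1: T + P ≡ L (mod 10)] several values work for P in column 1 (T + P ≡ L (mod 10), carry-in 0); try P=3. So P=3.
Step 3. [col 1: T + P ≡ L (mod 10)] column 1 reads T+P+carry(0)=L with T=5, P=3; with digits 3,5 already taken and all letters distinct, the only value for L is 8 ⇒ L=8.
Step 4. [col 2: T + T ≡ O (mod 10)] column 2 reads T+T+carry(0)=O with T=5; with digits 3,5,8 already taken and all letters distinct, the only value for O is 0 ⇒ O=0.
Step 5. [col 3: F + P ≡ D (mod 10)] column 3 (F + P ≡ D (mod 10), carry-in 1) doesn't pin D yet; pick D=1 and continue, so D=1.
Step 6. [col 3: F + P ≡ D (mod 10)] column 3: given P=3, D=1, carry-in 1, and digits 0,1,3,5,8 already taken and all letters distinct, F+P≡D (mod 10) forces F=7, so F=7.
Step 7. [col 4: M + D ≡ L (mod 10)] column 4: given D=1, L=8, carry-in 1, and digits 0,1,3,5,7,8 already taken and all letters distinct, M+D≡L (mod 10) forces M=6 ⇒ M=6.
Step 8. [col 5: W + W ≡ C (mod 10)] in column 5 we have W+W≡C with carry-in 0; given nothing yet and digits 0,1,3,5,6,7,8 already taken and all letters distinct, that pins C to 4. So C=4.
Step 9. [col 5: W + W ≡ C (mod 10)] in column 5 we have W+W≡C with carry-in 0; given C=4 and digits 0,1,3,4,5,6,7,8 already taken and all letters distinct, that pins W to 2 ⇒ W=2.

Answer: C=4, D=1, F=7, L=8, M=6, O=0, P=3, T=5, W=2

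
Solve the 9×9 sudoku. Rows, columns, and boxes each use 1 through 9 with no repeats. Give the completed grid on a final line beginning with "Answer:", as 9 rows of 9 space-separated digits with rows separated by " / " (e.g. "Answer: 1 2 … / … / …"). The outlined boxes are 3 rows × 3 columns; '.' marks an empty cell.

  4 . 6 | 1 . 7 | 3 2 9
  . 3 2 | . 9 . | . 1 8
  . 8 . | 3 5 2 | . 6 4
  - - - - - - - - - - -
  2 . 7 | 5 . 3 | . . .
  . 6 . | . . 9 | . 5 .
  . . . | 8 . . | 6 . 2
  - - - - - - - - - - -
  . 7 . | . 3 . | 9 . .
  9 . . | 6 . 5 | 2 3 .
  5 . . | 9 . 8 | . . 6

Step 1. [r4c9∈{1}] only 1 remains possible at r4c9. So r4c9=1.
Step 2. [r5c4∈{2,4,7}] across col 4, 7 lands solely at r5c4, so r5c4=7.
Step 3. [r9c7∈{1,4,7}] col 7 places 1 nowhere but r9c7 ⇒ r9c7=1.
Step 4. [r6c3∈{1,3,4,5,9}] 5 has one home in col 3: r6c3 ⇒ r6c3=5.
Step 5. [r8c3∈{1,4,8}] 8 has one home in row 8: r8c3, so r8c3=8.
Step 6. [r5c1∈{1,3,8}] across col 1, 8 lands solely at r5c1. So r5c1=8.
Step 7. [r5c7∈{4}] nothing but 4 survives at r5c7. So r5c7=4.
Step 8. [r6c8∈{7,9}] 7 has one home in row 6: r6c8 ⇒ r6c8=7.
Step 9. [r9c8∈{4}] r9c8's peers cover all but 4, so r9c8=4.
Step 10. [r7c3∈{1,4}] in col 3, 4 fits only at r7c3, so r7c3=4.
Step 11. [r8c5∈{1,4,7}] row 8 places 4 nowhere but r8c5, so r8c5=4.
Step 12. [r6c5∈{1}] r6c5 is down to just 1, so r6c5=1.
Step 13. [r6c6∈{4}] r6c6 has the single candidate 4, so r6c6=4.
Step 14. [r5c3∈{1,3}] across row 5, 1 lands solely at r5c3, so r5c3=1.
Step 15. [r2c1∈{7}] nothing but 7 survives at r2c1 ⇒ r2c1=7.
Step 16. [r4c8∈{8,9}] in col 8, 9 fits only at r4c8, so r4c8=9.
Step 17. [r7c4∈{2}] r7c4 is down to just 2 ⇒ r7c4=2.
Step 18. [r7c6∈{1}] r7c6 is down to just 1. So r7c6=1.
Step 19. [r6c2∈{9}] nothing but 9 survives at r6c2 ⇒ r6c2=9.
Step 20. [r2c7∈{5}] r2c7 is down to just 5, so r2c7=5.
Step 21. [r7c8∈{8}] r7c8 is down to just 8, so r7c8=8.
Step 22. [r2c4∈{4}] nothing but 4 survives at r2c4. So r2c4=4.
Step 23. [r8c2∈{1}] nothing but 1 survives at r8c2, so r8c2=1.
Step 24. [r4c5∈{6}] nothing but 6 survives at r4c5. So r4c5=6.
Step 25. [r3c7∈{7}] r3c7 is down to just 7, so r3c7=7.
Step 26. [r9c2∈{2}] r9c2's peers cover all but 2 ⇒ r9c2=2.
Step 27. [r3c1∈{1}] only 1 remains possible at r3c1, so r3c1=1.
Step 28. [r9c3∈{3}] r9c3 has the single candidate 3, so r9c3=3.
Step 29. [r1c5∈{8}] r1c5 has the single candidate 8, so r1c5=8.
Step 30. [r5c5∈{2}] nothing but 2 survives at r5c5, so r5c5=2.
Step 31. [r4c2∈{4}] r4c2's peers cover all but 4, so r4c2=4.
Step 32. [r8c9∈{7}] r8c9 is down to just 7, so r8c9=7.
Step 33. [r4c7∈{8}] nothing but 8 survives at r4c7, so r4c7=8.
Step 34. [r9c5∈{7}] r9c5 has the single candidate 7 ⇒ r9c5=7.
Step 35. [r5c9∈{3}] r5c9 is down to just 3 ⇒ r5c9=3.
Step 36. [r2c6∈{6}] nothing but 6 survives at r2c6 ⇒ r2c6=6.
Step 37. [r6c1∈{3}] r6c1 has the single candidate 3 ⇒ r6c1=3.
Step 38. [r1c2∈{5}] only 5 remains possible at r1c2, so r1c2=5.
Step 39. [r7c1∈{6}] nothing but 6 survives at r7c1, so r7c1=6.
Step 40. [r7c9∈{5}] r7c9's peers cover all but 5, so r7c9=5.
Step 41. [r3c3∈{9}] nothing but 9 survives at r3c3. So r3c3=9.

Answer: 4 5 6 1 8 7 3 2 9 / 7 3 2 4 9 6 5 1 8 / 1 8 9 3 5 2 7 6 4 / 2 4 7 5 6 3 8 9 1 / 8 6 1 7 2 9 4 5 3 / 3 9 5 8 1 4 6 7 2 / 6 7 4 2 3 1 9 8 5 / 9 1 8 6 4 5 2 3 7 / 5 2 3 9 7 8 1 4 6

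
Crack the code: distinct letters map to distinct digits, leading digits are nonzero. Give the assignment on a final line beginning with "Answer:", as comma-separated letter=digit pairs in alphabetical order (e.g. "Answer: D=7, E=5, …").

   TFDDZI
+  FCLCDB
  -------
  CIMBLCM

Step 1. [C] C is the leading digit of a 7-digit sum of two 6-digit numbers; the final carry is exactly 1. So C=1.
Step 2. [col 1: I + B ≡ M (mod 10)] column 1 (I + B ≡ M (mod 10), carry-in 0) doesn't pin I yet; pick I=4 and continue, so I=4.
Step 3. [col 1: I + B ≡ M (mod 10)] column 1 (I + B ≡ M (mod 10), carry-in 0) doesn't pin B yet; pick B=6 and continue ⇒ B=6.
Step 4. [col 1: I + B ≡ M (mod 10)] in column 1 we have I+B≡M with carry-in 0; given I=4, B=6 and digits 1,4,6 already taken and all letters distinct, that pins M to 0, so M=0.
Step 5. [col 2: Z + D ≡ C (mod 10)] D=7 is one option consistent with column 2 (Z + D ≡ C (mod 10), carry-in 1) — take it ⇒ D=7.
Step 6. [col 2: Z + D ≡ C (mod 10)] column 2: given D=7, C=1, carry-in 1, and digits 0,1,4,6,7 already taken and all letters distinct, Z+D≡C (mod 10) forces Z=3 ⇒ Z=3.
Step 7. [col 3: D + C ≡ L (mod 10)] from column 3 (D=7, C=1, carry-in 1, digits 0,1,3,4,6,7 already taken and all letters distinct): L must equal 9. So L=9.
Step 8. [col 5: F + C ≡ M (mod 10)] in column 5 we have F+C≡M with carry-in 1; given C=1, M=0 and digits 0,1,3,4,6,7,9 already taken and all letters distinct, that pins F to 8. So F=8.
Step 9. [col 6: T + F ≡ I (mod 10)] in column 6 we have T+F≡I with carry-in 1; given F=8, I=4 and digits 0,1,3,4,6,7,8,9 already taken and all letters distinct, that pins T to 5, so T=5.

Answer: B=6, C=1, D=7, F=8, I=4, L=9, M=0, T=5, Z=3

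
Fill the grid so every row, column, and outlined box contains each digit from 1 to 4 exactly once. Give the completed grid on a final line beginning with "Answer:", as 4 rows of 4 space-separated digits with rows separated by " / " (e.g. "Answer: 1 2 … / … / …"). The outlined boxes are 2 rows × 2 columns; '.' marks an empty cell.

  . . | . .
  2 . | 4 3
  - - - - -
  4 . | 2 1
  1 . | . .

Step 1. [r3c2∈{3}] r3c2 is down to just 3. So r3c2=3.
Step 2. [r2c2∈{1}] nothing but 1 survives at r2c2 ⇒ r2c2=1.
Step 3. [r1c2∈{4}] only 4 remains possible at r1c2, so r1c2=4.
Step 4. [r1c1∈{3}] r1c1 is down to just 3 ⇒ r1c1=3.
Step 5. [r4c2∈{2}] r4c2's peers cover all but 2, so r4c2=2.
Step 6. [r1c3∈{1}] nothing but 1 survives at r1c3 ⇒ r1c3=1.
Step 7. [r1c4∈{2}] only 2 remains possible at r1c4, so r1c4=2.
Step 8. [r4c4∈{4}] only 4 remains possible at r4c4. So r4c4=4.
Step 9. [r4c3∈{3}] nothing but 3 survives at r4c3 ⇒ r4c3=3.

Answer: 3 4 1 2 / 2 1 4 3 / 4 3 2 1 / 1 2 3 4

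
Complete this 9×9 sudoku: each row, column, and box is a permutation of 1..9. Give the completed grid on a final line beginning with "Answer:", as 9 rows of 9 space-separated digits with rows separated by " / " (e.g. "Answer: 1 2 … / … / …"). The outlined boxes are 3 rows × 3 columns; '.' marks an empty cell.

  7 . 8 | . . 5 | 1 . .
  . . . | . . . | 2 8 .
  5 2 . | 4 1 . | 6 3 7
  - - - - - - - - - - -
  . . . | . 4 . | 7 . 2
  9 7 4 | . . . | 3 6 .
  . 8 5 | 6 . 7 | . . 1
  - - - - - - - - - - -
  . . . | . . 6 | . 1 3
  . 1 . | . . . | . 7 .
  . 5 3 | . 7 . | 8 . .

Step 1. [r3c3∈{9}] r3c3's peers cover all but 9 ⇒ r3c3=9.
Step 2. [r9c8∈{2,4,9}] 2 has one home in col 8: r9c8. So r9c8=2.
Step 3. [r6c1∈{2,3}] across box 4, 2 lands solely at r6c1 ⇒ r6c1=2.
Step 4. [r6c5∈{3,9}] 3 has one home in row 6: r6c5, so r6c5=3.
Step 5. [r7c2∈{4,9}] col 2 places 9 nowhere but r7c2 ⇒ r7c2=9.
Step 6. [r2c9∈{4,5,9}] in row 2, 5 fits only at r2c9. So r2c9=5.
Step 7. [r5c9∈{8}] nothing but 8 survives at r5c9 ⇒ r5c9=8.
Step 8. [r2c4∈{3,7,9}] r2c4 is the only open cell in row 2 admitting 7. So r2c4=7.
Step 9. [r3c6∈{8}] only 8 remains possible at r3c6. So r3c6=8.
Step 10. [r4c4∈{1,5,8,9}] row 4 places 8 nowhere but r4c4 ⇒ r4c4=8.
Step 11. [r4c6∈{1,9}] r4c6 is the only open cell in box 5 admitting 9. So r4c6=9.
Step 12. [r2c6∈{3}] r2c6 is down to just 3, so r2c6=3.
Step 13. [r2c5∈{6,9}] 9 has one home in row 2: r2c5. So r2c5=9.
Step 14. [r1c4∈{2}] nothing but 2 survives at r1c4 ⇒ r1c4=2.
Step 15. [r7c4∈{5}] r7c4's peers cover all but 5, so r7c4=5.
Step 16. [r7c7∈{4}] r7c7 has the single candidate 4, so r7c7=4.
Step 17. [r4c1∈{1,3,6}] 3 has one home in col 1: r4c1, so r4c1=3.
Step 18. [r1c9∈{4,9}] in col 9, 4 fits only at r1c9 ⇒ r1c9=4.
Step 19. [r4c2∈{6}] only 6 remains possible at r4c2 ⇒ r4c2=6.
Step 20. [r2c1∈{1,4,6}] 1 has one home in col 1: r2c1. So r2c1=1.
Step 21. [r6c7∈{9}] r6c7 is down to just 9 ⇒ r6c7=9.
Step 22. [r5c4∈{1}] r5c4's peers cover all but 1 ⇒ r5c4=1.
Step 23. [r7c1∈{8}] nothing but 8 survives at r7c1, so r7c1=8.
Step 24. [r7c5∈{2}] nothing but 2 survives at r7c5 ⇒ r7c5=2.
Step 25. [r8c6∈{4}] r8c6's peers cover all but 4, so r8c6=4.
Step 26. [r8c1∈{6}] r8c1's peers cover all but 6, so r8c1=6.
Step 27. [r8c9∈{9}] r8c9's peers cover all but 9 ⇒ r8c9=9.
Step 28. [r9c4∈{9}] r9c4 is down to just 9. So r9c4=9.
Step 29. [r8c4∈{3}] r8c4 has the single candidate 3, so r8c4=3.
Step 30. [r9c1∈{4}] r9c1 has the single candidate 4 ⇒ r9c1=4.
Step 31. [r8c5∈{8}] only 8 remains possible at r8c5, so r8c5=8.
Step 32. [r1c8∈{9}] nothing but 9 survives at r1c8. So r1c8=9.
Step 33. [r5c5∈{5}] only 5 remains possible at r5c5 ⇒ r5c5=5.
Step 34. [r5c6∈{2}] r5c6 has the single candidate 2 ⇒ r5c6=2.
Step 35. [r2c3∈{6}] r2c3 is down to just 6, so r2c3=6.
Step 36. [r8c3∈{2}] r8c3 has the single candidate 2. So r8c3=2.
Step 37. [r2c2∈{4}] nothing but 4 survives at r2c2 ⇒ r2c2=4.
Step 38. [r9c6∈{1}] only 1 remains possible at r9c6, so r9c6=1.
Step 39. [r7c3∈{7}] r7c3's peers cover all but 7. So r7c3=7.
Step 40. [r1c5∈{6}] r1c5's peers cover all but 6, so r1c5=6.
Step 41. [r6c8∈{4}] nothing but 4 survives at r6c8 ⇒ r6c8=4.
Step 42. [r9c9∈{6}] r9c9's peers cover all but 6 ⇒ r9c9=6.
Step 43. [r4c8∈{5}] r4c8's peers cover all but 5 ⇒ r4c8=5.
Step 44. [r8c7∈{5}] only 5 remains possible at r8c7 ⇒ r8c7=5.
Step 45. [r1c2∈{3}] r1c2 has the single candidate 3 ⇒ r1c2=3.
Step 46. [r4c3∈{1}] r4c3's peers cover all but 1. So r4c3=1.

Answer: 7 3 8 2 6 5 1 9 4 / 1 4 6 7 9 3 2 8 5 / 5 2 9 4 1 8 6 3 7 / 3 6 1 8 4 9 7 5 2 / 9 7 4 1 5 2 3 6 8 / 2 8 5 6 3 7 9 4 1 / 8 9 7 5 2 6 4 1 3 / 6 1 2 3 8 4 5 7 9 / 4 5 3 9 7 1 8 2 6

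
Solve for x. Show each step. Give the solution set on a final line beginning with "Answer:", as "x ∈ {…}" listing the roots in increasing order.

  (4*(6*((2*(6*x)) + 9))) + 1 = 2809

Step 1. [(4*(6*((2*(6*x)) + 9))) + 1 = 2809] the outer +1 inverts by subtracting 1. So sub: 4*(6*((2*(6*x)) + 9)) = 2808.
Step 2. [4*(6*((2*(6*x)) + 9)) = 2808] 4·(inner) — divide through by 4 ⇒ div: 6*((2*(6*x)) + 9) = 702.
Step 3. [6*((2*(6*x)) + 9) = 702] 6·(inner) — divide through by 6, so div: (2*(6*x)) + 9 = 117.
Step 4. [(2*(6*x)) + 9 = 117] +9 is outermost — subtract 9 both sides. So sub: 2*(6*x) = 108.
Step 5. [2*(6*x) = 108] 2 out front; divide by 2, so div: 6*x = 54.
Step 6. [6*x = 54] 6·(inner) — divide through by 6. So div: x = 9.

Answer: x ∈ {9}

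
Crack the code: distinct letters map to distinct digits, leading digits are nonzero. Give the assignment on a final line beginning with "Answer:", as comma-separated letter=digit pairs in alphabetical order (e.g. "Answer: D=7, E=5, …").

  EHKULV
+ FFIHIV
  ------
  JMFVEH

Step 1. [col 1: V + V ≡ H (mod 10)] several values work for H in column 1 (V + V ≡ H (mod 10), carry-in 0); try H=8, so H=8.
Step 2. [col 1: V + V ≡ H (mod 10)] V=9 is one option consistent with column 1 (V + V ≡ H (mod 10), carry-in 0) — take it ⇒ V=9.
Step 3. [col 2: L + I ≡ E (mod 10)] several values work for E in column 2 (L + I ≡ E (mod 10), carry-in 1); try E=1, so E=1.
Step 4. [col 2: L + I ≡ E (mod 10)] no forcing yet in column 2 (carry-in 1); I=6 is free and consistent — try it, so I=6.
Step 5. [col 2: L + I ≡ E (mod 10)] column 2: given I=6, E=1, carry-in 1, and digits 1,6,8,9 already taken and all letters distinct, L+I≡E (mod 10) forces L=4, so L=4.
Step 6. [col 3: U + H ≡ V (mod 10)] column 3 reads U+H+carry(1)=V with H=8, V=9; with digits 1,4,6,8,9 already taken and all letters distinct, the only value for U is 0. So U=0.
Step 7. [col 4: K + I ≡ F (mod 10)] column 4: given I=6, carry-in 0, and digits 0,1,4,6,8,9 already taken and all letters distinct, K+I≡F (mod 10) forces K=7. So K=7.
Step 8. [col 4: K + I ≡ F (mod 10)] column 4: given K=7, I=6, carry-in 0, and digits 0,1,4,6,7,8,9 already taken and all letters distinct, K+I≡F (mod 10) forces F=3. So F=3.
Step 9. [col 5: H + F ≡ M (mod 10)] column 5 reads H+F+carry(1)=M with H=8, F=3; with digits 0,1,3,4,6,7,8,9 already taken and all letters distinct, the only value for M is 2. So M=2.
Step 10. [col 6: E + F ≡ J (mod 10)] column 6: given E=1, F=3, carry-in 1, and digits 0,1,2,3,4,6,7,8,9 already taken and all letters distinct, E+F≡J (mod 10) forces J=5. So J=5.

Answer: E=1, F=3, H=8, I=6, J=5, K=7, L=4, M=2, U=0, V=9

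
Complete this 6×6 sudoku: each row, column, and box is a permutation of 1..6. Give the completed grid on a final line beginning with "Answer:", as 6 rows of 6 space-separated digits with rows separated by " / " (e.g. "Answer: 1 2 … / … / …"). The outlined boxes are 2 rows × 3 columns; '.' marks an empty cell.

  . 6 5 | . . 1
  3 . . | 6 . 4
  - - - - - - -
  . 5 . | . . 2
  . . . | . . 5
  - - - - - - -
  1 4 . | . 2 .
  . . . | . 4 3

Step 1. [r4c2∈{1,2,3}] col 2 places 3 nowhere but r4c2, so r4c2=3.
Step 2. [r6c1∈{2,5,6}] r6c1 is the only open cell in col 1 admitting 5. So r6c1=5.
Step 3. [r6c3∈{2,6}] in row 6, 6 fits only at r6c3 ⇒ r6c3=6.
Step 4. [r1c1∈{2,4}] row 1 places 4 nowhere but r1c1. So r1c1=4.
Step 5. [r4c1∈{2,6}] across col 1, 2 lands solely at r4c1 ⇒ r4c1=2.
Step 6. [r1c5∈{3}] r1c5 is down to just 3 ⇒ r1c5=3.
Step 7. [r3c4∈{1,3,4}] across row 3, 3 lands solely at r3c4, so r3c4=3.
Step 8. [r3c3∈{1,4}] r3c3 is the only open cell in row 3 admitting 4. So r3c3=4.
Step 9. [r3c5∈{1,6}] r3c5 is the only open cell in row 3 admitting 1, so r3c5=1.
Step 10. [r2c3∈{1,2}] in col 3, 2 fits only at r2c3. So r2c3=2.
Step 11. [r6c2∈{2}] r6c2 is down to just 2. So r6c2=2.
Step 12. [r4c5∈{6}] r4c5 has the single candidate 6. So r4c5=6.
Step 13. [r1c4∈{2}] only 2 remains possible at r1c4. So r1c4=2.
Step 14. [r2c5∈{5}] r2c5 is down to just 5. So r2c5=5.
Step 15. [r5c4∈{5}] nothing but 5 survives at r5c4, so r5c4=5.
Step 16. [r5c6∈{6}] only 6 remains possible at r5c6. So r5c6=6.
Step 17. [r4c4∈{4}] r4c4 is down to just 4 ⇒ r4c4=4.
Step 18. [r4c3∈{1}] r4c3's peers cover all but 1 ⇒ r4c3=1.
Step 19. [r5c3∈{3}] r5c3 is down to just 3. So r5c3=3.
Step 20. [r6c4∈{1}] r6c4 is down to just 1 ⇒ r6c4=1.
Step 21. [r2c2∈{1}] r2c2 is down to just 1, so r2c2=1.
Step 22. [r3c1∈{6}] nothing but 6 survives at r3c1 ⇒ r3c1=6.

Answer: 4 6 5 2 3 1 / 3 1 2 6 5 4 / 6 5 4 3 1 2 / 2 3 1 4 6 5 / 1 4 3 5 2 6 / 5 2 6 1 4 3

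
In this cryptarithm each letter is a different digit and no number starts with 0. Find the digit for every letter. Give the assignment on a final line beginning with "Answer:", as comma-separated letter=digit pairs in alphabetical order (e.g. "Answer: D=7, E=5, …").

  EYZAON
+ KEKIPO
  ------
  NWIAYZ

Step 1. [col 1: N + O ≡ Z (mod 10)] several values work for O in column 1 (N + O ≡ Z (mod 10), carry-in 0); try O=2, so O=2.
Step 2. [col 1: N + O ≡ Z (mod 10)] no forcing yet in column 1 (carry-in 0); N=7 is free and consistent — try it ⇒ N=7.
Step 3. [col 1: N + O ≡ Z (mod 10)] column 1 reads N+O+carry(0)=Z with N=7, O=2; with digits 2,7 already taken and all letters distinct, the only value for Z is 9. So Z=9.
Step 4. [col 2: O + P ≡ Y (mod 10)] no forcing yet in column 2 (carry-in 0); P=6 is free and consistent — try it ⇒ P=6.
Step 5. [col 2: O + P ≡ Y (mod 10)] column 2 reads O+P+carry(0)=Y with O=2, P=6; with digits 2,6,7,9 already taken and all letters distinct, the only value for Y is 8 ⇒ Y=8.
Step 6. [col 3: A + I ≡ A (mod 10)] column 3: given nothing yet, carry-in 0, and digits 2,6,7,8,9 already taken and all letters distinct, A+I≡A (mod 10) forces I=0, so I=0.
Step 7. [col 3: A + I ≡ A (mod 10)] no forcing yet in column 3 (carry-in 0); A=3 is free and consistent — try it, so A=3.
Step 8. [col 4: Z + K ≡ I (mod 10)] in column 4 we have Z+K≡I with carry-in 0; given Z=9, I=0 and digits 0,2,3,6,7,8,9 already taken and all letters distinct, that pins K to 1 ⇒ K=1.
Step 9. [col 5: Y + E ≡ W (mod 10)] column 5 reads Y+E+carry(1)=W with Y=8; with digits 0,1,2,3,6,7,8,9 already taken and all letters distinct, the only value for W is 4 ⇒ W=4.
Step 10. [col 5: Y + E ≡ W (mod 10)] from column 5 (Y=8, W=4, carry-in 1, digits 0,1,2,3,4,6,7,8,9 already taken and all letters distinct): E must equal 5. So E=5.

Answer: A=3, E=5, I=0, K=1, N=7, O=2, P=6, W=4, Y=8, Z=9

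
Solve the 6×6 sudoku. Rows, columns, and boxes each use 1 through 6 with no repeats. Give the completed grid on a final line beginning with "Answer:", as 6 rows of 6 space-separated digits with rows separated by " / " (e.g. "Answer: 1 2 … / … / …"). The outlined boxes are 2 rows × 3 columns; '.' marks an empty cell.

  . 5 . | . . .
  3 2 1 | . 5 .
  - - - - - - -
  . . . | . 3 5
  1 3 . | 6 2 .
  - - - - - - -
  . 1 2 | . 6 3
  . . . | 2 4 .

Step 1. [r3c2∈{4,6}] col 2 places 4 nowhere but r3c2, so r3c2=4.
Step 2. [r1c3∈{4,6}] across col 3, 4 lands solely at r1c3. So r1c3=4.
Step 3. [r1c1∈{6}] r1c1 has the single candidate 6, so r1c1=6.
Step 4. [r6c3∈{3,5,6}] 3 has one home in row 6: r6c3. So r6c3=3.
Step 5. [r1c5∈{1}] nothing but 1 survives at r1c5. So r1c5=1.
Step 6. [r4c6∈{4}] r4c6 has the single candidate 4 ⇒ r4c6=4.
Step 7. [r5c4∈{5}] only 5 remains possible at r5c4 ⇒ r5c4=5.
Step 8. [r3c4∈{1}] r3c4's peers cover all but 1 ⇒ r3c4=1.
Step 9. [r4c3∈{5}] nothing but 5 survives at r4c3. So r4c3=5.
Step 10. [r2c6∈{6}] only 6 remains possible at r2c6 ⇒ r2c6=6.
Step 11. [r2c4∈{4}] r2c4 has the single candidate 4. So r2c4=4.
Step 12. [r5c1∈{4}] nothing but 4 survives at r5c1 ⇒ r5c1=4.
Step 13. [r6c6∈{1}] nothing but 1 survives at r6c6. So r6c6=1.
Step 14. [r3c1∈{2}] r3c1 is down to just 2. So r3c1=2.
Step 15. [r1c4∈{3}] r1c4 has the single candidate 3. So r1c4=3.
Step 16. [r6c2∈{6}] nothing but 6 survives at r6c2 ⇒ r6c2=6.
Step 17. [r1c6∈{2}] r1c6's peers cover all but 2. So r1c6=2.
Step 18. [r3c3∈{6}] nothing but 6 survives at r3c3, so r3c3=6.
Step 19. [r6c1∈{5}] r6c1 is down to just 5. So r6c1=5.

Answer: 6 5 4 3 1 2 / 3 2 1 4 5 6 / 2 4 6 1 3 5 / 1 3 5 6 2 4 / 4 1 2 5 6 3 / 5 6 3 2 4 1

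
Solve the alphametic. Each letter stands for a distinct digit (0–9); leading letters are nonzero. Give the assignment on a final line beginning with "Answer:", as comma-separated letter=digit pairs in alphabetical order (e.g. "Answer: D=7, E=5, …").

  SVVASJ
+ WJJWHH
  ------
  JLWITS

Step 1. [col 1: J + H ≡ S (mod 10)] several values work for H in column 1 (J + H ≡ S (mod 10), carry-in 0); try H=8. So H=8.
Step 2. [col 1: J + H ≡ S (mod 10)] S=4 is one option consistent with column 1 (J + H ≡ S (mod 10), carry-in 0) — take it ⇒ S=4.
Step 3. [col 1: J + H ≡ S (mod 10)] column 1 reads J+H+carry(0)=S with H=8, S=4; with digits 4,8 already taken and all letters distinct, the only value for J is 6. So J=6.
Step 4. [col 2: S + H ≡ T (mod 10)] column 2: given S=4, H=8, carry-in 1, and digits 4,6,8 already taken and all letters distinct, S+H≡T (mod 10) forces T=3. So T=3.
Step 5. [col 3: A + W ≡ I (mod 10)] column 3 (A + W ≡ I (mod 10), carry-in 1) doesn't pin W yet; pick W=1 and continue. So W=1.
Step 6. [col 3: A + W ≡ I (mod 10)] several values work for A in column 3 (A + W ≡ I (mod 10), carry-in 1); try A=7 ⇒ A=7.
Step 7. [col 3: A + W ≡ I (mod 10)] in column 3 we have A+W≡I with carry-in 1; given A=7, W=1 and digits 1,3,4,6,7,8 already taken and all letters distinct, that pins I to 9. So I=9.
Step 8. [col 4: V + J ≡ W (mod 10)] column 4 reads V+J+carry(0)=W with J=6, W=1; with digits 1,3,4,6,7,8,9 already taken and all letters distinct, the only value for V is 5 ⇒ V=5.
Step 9. [col 5: V + J ≡ L (mod 10)] in column 5 we have V+J≡L with carry-in 1; given V=5, J=6 and digits 1,3,4,5,6,7,8,9 already taken and all letters distinct, that pins L to 2. So L=2.

Answer: A=7, H=8, I=9, J=6, L=2, S=4, T=3, V=5, W=1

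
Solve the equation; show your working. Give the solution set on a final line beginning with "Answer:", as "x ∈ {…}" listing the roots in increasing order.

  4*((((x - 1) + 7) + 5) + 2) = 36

Step 1. [4*((((x - 1) + 7) + 5) + 2) = 36] leading coefficient 4: divide by 4. So div: (((x - 1) + 7) + 5) + 2 = 9.
Step 2. [(((x - 1) + 7) + 5) + 2 = 9] subtract 2: x sits inside (… + 2), so sub: ((x - 1) + 7) + 5 = 7.
Step 3. [((x - 1) + 7) + 5 = 7] subtract 5: x sits inside (… + 5). So sub: (x - 1) + 7 = 2.
Step 4. [(x - 1) + 7 = 2] subtract 7: x sits inside (… + 7), so sub: x - 1 = -5.
Step 5. [x - 1 = -5] 1 comes off first (add 1), so sub: x = -4.

Answer: x ∈ {-4}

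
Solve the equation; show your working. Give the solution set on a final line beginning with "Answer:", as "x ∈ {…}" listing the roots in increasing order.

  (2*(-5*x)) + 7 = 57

Step 1. [(2*(-5*x)) + 7 = 57] 7 comes off first (subtract 7). So sub: 2*(-5*x) = 50.
Step 2. [2*(-5*x) = 50] LHS = 2·(…); ÷2 both sides ⇒ div: -5*x = 25.
Step 3. [-5*x = 25] divide by the outer -5. So div: x = -5.

Answer: x ∈ {-5}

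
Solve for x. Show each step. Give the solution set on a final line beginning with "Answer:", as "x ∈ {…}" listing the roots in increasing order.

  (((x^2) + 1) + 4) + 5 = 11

Step 1. [(((x^2) + 1) + 4) + 5 = 11] subtract 5: x sits inside (… + 5), so sub: ((x^2) + 1) + 4 = 6.
Step 2. [((x^2) + 1) + 4 = 6] +4 is outermost — subtract 4 both sides, so sub: (x^2) + 1 = 2.
Step 3. [(x^2) + 1 = 2] +1 is outermost — subtract 1 both sides, so sub: x^2 = 1.
Step 4. [x^2 = 1] √ both sides: 1 ≥ 0 gives two branches ⇒ sqrt: x = 1 or -1.

Answer: x ∈ {-1, 1}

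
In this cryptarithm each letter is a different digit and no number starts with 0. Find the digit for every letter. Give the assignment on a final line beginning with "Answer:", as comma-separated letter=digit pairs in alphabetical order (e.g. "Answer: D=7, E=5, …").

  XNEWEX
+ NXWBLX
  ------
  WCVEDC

Step 1. [col 1: X + X ≡ C (mod 10)] several values work for C in column 1 (X + X ≡ C (mod 10), carry-in 0); try C=6. So C=6.
Step 2. [col 1: X + X ≡ C (mod 10)] no forcing yet in column 1 (carry-in 0); X=3 is free and consistent — try it. So X=3.
Step 3. [col 2: E + L ≡ D (mod 10)] column 2 (E + L ≡ D (mod 10), carry-in 0) doesn't pin L yet; pick L=7 and continue, so L=7.
Step 4. [col 2: E + L ≡ D (mod 10)] column 2 (E + L ≡ D (mod 10), carry-in 0) doesn't pin E yet; pick E=4 and continue, so E=4.
Step 5. [col 2: E + L ≡ D (mod 10)] column 2: given E=4, L=7, carry-in 0, and digits 3,4,6,7 already taken and all letters distinct, E+L≡D (mod 10) forces D=1. So D=1.
Step 6. [col 3: W + B ≡ E (mod 10)] column 3 (W + B ≡ E (mod 10), carry-in 1) doesn't pin W yet; pick W=5 and continue, so W=5.
Step 7. [col 3: W + B ≡ E (mod 10)] from column 3 (W=5, E=4, carry-in 1, digits 1,3,4,5,6,7 already taken and all letters distinct): B must equal 8 ⇒ B=8.
Step 8. [col 4: E + W ≡ V (mod 10)] column 4: given E=4, W=5, carry-in 1, and digits 1,3,4,5,6,7,8 already taken and all letters distinct, E+W≡V (mod 10) forces V=0 ⇒ V=0.
Step 9. [col 5: N + X ≡ C (mod 10)] in column 5 we have N+X≡C with carry-in 1; given X=3, C=6 and digits 0,1,3,4,5,6,7,8 already taken and all letters distinct, that pins N to 2. So N=2.

Answer: B=8, C=6, D=1, E=4, L=7, N=2, V=0, W=5, X=3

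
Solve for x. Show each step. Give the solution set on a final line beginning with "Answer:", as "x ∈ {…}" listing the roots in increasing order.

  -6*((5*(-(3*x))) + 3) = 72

Step 1. [-6*((5*(-(3*x))) + 3) = 72] -6·(inner) — divide through by -6 ⇒ div: (5*(-(3*x))) + 3 = -12.
Step 2. [(5*(-(3*x))) + 3 = -12] 3 comes off first (subtract 3), so sub: 5*(-(3*x)) = -15.
Step 3. [5*(-(3*x)) = -15] 5·(inner) — divide through by 5, so div: -(3*x) = -3.
Step 4. [-(3*x) = -3] flip signs both sides. So neg: 3*x = 3.
Step 5. [3*x = 3] leading coefficient 3: divide by 3, so div: x = 1.

Answer: x ∈ {1}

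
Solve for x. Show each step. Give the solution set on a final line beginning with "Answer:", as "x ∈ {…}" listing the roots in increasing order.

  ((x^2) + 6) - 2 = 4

Step 1. [((x^2) + 6) - 2 = 4] -2 is outermost — add 2 both sides. So sub: (x^2) + 6 = 6.
Step 2. [(x^2) + 6 = 6] subtract 6: x sits inside (… + 6). So sub: x^2 = 0.
Step 3. [x^2 = 0] LHS squared, RHS 0 ≥ 0: apply √ (±). So sqrt: x = 0.

Answer: x ∈ {0}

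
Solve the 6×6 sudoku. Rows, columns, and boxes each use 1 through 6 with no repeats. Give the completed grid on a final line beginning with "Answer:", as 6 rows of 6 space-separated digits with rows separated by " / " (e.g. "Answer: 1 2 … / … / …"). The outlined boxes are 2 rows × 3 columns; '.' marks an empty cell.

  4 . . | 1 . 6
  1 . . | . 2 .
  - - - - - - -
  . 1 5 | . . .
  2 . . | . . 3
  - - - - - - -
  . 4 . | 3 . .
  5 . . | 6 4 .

Step 1. [r4c2∈{6}] r4c2's peers cover all but 6 ⇒ r4c2=6.
Step 2. [r1c5∈{3,5}] across col 5, 3 lands solely at r1c5, so r1c5=3.
Step 3. [r1c3∈{2}] nothing but 2 survives at r1c3, so r1c3=2.
Step 4. [r5c6∈{1,2,5}] across row 5, 2 lands solely at r5c6. So r5c6=2.
Step 5. [r3c6∈{4}] only 4 remains possible at r3c6. So r3c6=4.
Step 6. [r6c6∈{1}] nothing but 1 survives at r6c6, so r6c6=1.
Step 7. [r6c3∈{3}] r6c3 has the single candidate 3 ⇒ r6c3=3.
Step 8. [r2c6∈{5}] nothing but 5 survives at r2c6, so r2c6=5.
Step 9. [r4c4∈{5}] only 5 remains possible at r4c4. So r4c4=5.
Step 10. [r2c3∈{6}] r2c3's peers cover all but 6 ⇒ r2c3=6.
Step 11. [r4c3∈{4}] nothing but 4 survives at r4c3, so r4c3=4.
Step 12. [r5c1∈{6}] r5c1 has the single candidate 6 ⇒ r5c1=6.
Step 13. [r5c5∈{5}] r5c5's peers cover all but 5. So r5c5=5.
Step 14. [r5c3∈{1}] r5c3's peers cover all but 1 ⇒ r5c3=1.
Step 15. [r6c2∈{2}] only 2 remains possible at r6c2, so r6c2=2.
Step 16. [r3c4∈{2}] r3c4 is down to just 2 ⇒ r3c4=2.
Step 17. [r2c2∈{3}] r2c2 has the single candidate 3, so r2c2=3.
Step 18. [r1c2∈{5}] r1c2's peers cover all but 5, so r1c2=5.
Step 19. [r4c5∈{1}] only 1 remains possible at r4c5, so r4c5=1.
Step 20. [r3c5∈{6}] r3c5 is down to just 6 ⇒ r3c5=6.
Step 21. [r2c4∈{4}] r2c4 is down to just 4, so r2c4=4.
Step 22. [r3c1∈{3}] nothing but 3 survives at r3c1. So r3c1=3.

Answer: 4 5 2 1 3 6 / 1 3 6 4 2 5 / 3 1 5 2 6 4 / 2 6 4 5 1 3 / 6 4 1 3 5 2 / 5 2 3 6 4 1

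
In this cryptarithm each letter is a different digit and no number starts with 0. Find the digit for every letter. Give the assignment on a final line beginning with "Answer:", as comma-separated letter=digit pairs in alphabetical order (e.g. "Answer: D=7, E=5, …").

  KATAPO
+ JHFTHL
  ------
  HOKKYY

Step 1. [col 1: O + L ≡ Y (mod 10)] several values work for Y in column 1 (O + L ≡ Y (mod 10), carry-in 0); try Y=6, so Y=6.
Step 2. [col 1: O + L ≡ Y (mod 10)] no forcing yet in column 1 (carry-in 0); O=9 is free and consistent — try it. So O=9.
Step 3. [col 1: O + L ≡ Y (mod 10)] from column 1 (O=9, Y=6, carry-in 0, digits 6,9 already taken and all letters distinct): L must equal 7, so L=7.
Step 4. [col 2: P + H ≡ Y (mod 10)] column 2 (P + H ≡ Y (mod 10), carry-in 1) doesn't pin P yet; pick P=0 and continue, so P=0.
Step 5. [col 2: P + H ≡ Y (mod 10)] column 2: given P=0, Y=6, carry-in 1, and digits 0,6,7,9 already taken and all letters distinct, P+H≡Y (mod 10) forces H=5 ⇒ H=5.
Step 6. [col 3: A + T ≡ K (mod 10)] column 3 (A + T ≡ K (mod 10), carry-in 0) doesn't pin A yet; pick A=3 and continue, so A=3.
Step 7. [col 3: A + T ≡ K (mod 10)] K=1 is one option consistent with column 3 (A + T ≡ K (mod 10), carry-in 0) — take it ⇒ K=1.
Step 8. [col 3: A + T ≡ K (mod 10)] column 3: given A=3, K=1, carry-in 0, and digits 0,1,3,5,6,7,9 already taken and all letters distinct, A+T≡K (mod 10) forces T=8 ⇒ T=8.
Step 9. [col 4: T + F ≡ K (mod 10)] column 4 reads T+F+carry(1)=K with T=8, K=1; with digits 0,1,3,5,6,7,8,9 already taken and all letters distinct, the only value for F is 2, so F=2.
Step 10. [col 6: K + J ≡ H (mod 10)] from column 6 (K=1, H=5, carry-in 0, digits 0,1,2,3,5,6,7,8,9 already taken and all letters distinct): J must equal 4, so J=4.

Answer: A=3, F=2, H=5, J=4, K=1, L=7, O=9, P=0, T=8, Y=6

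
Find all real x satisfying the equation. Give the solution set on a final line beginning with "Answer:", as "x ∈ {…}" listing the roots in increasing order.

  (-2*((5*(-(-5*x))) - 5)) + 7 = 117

Step 1. [(-2*((5*(-(-5*x))) - 5)) + 7 = 117] +7 is outermost — subtract 7 both sides, so sub: -2*((5*(-(-5*x))) - 5) = 110.
Step 2. [-2*((5*(-(-5*x))) - 5) = 110] LHS = -2·(…); ÷-2 both sides, so div: (5*(-(-5*x))) - 5 = -55.
Step 3. [(5*(-(-5*x))) - 5 = -55] the outer -5 inverts by adding 5 ⇒ sub: 5*(-(-5*x)) = -50.
Step 4. [5*(-(-5*x)) = -50] LHS = 5·(…); ÷5 both sides. So div: -(-5*x) = -10.
Step 5. [-(-5*x) = -10] flip signs both sides ⇒ neg: -5*x = 10.
Step 6. [-5*x = 10] -5 out front; divide by -5 ⇒ div: x = -2.

Answer: x ∈ {-2}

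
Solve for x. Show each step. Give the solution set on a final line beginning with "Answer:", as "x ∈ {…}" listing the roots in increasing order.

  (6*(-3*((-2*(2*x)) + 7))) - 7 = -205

Step 1. [(6*(-3*((-2*(2*x)) + 7))) - 7 = -205] 7 comes off first (add 7). So sub: 6*(-3*((-2*(2*x)) + 7)) = -198.
Step 2. [6*(-3*((-2*(2*x)) + 7)) = -198] LHS = 6·(…); ÷6 both sides ⇒ div: -3*((-2*(2*x)) + 7) = -33.
Step 3. [-3*((-2*(2*x)) + 7) = -33] leading coefficient -3: divide by -3. So div: (-2*(2*x)) + 7 = 11.
Step 4. [(-2*(2*x)) + 7 = 11] +7 is outermost — subtract 7 both sides, so sub: -2*(2*x) = 4.
Step 5. [-2*(2*x) = 4] divide by the outer -2. So div: 2*x = -2.
Step 6. [2*x = -2] LHS = 2·(…); ÷2 both sides, so div: x = -1.

Answer: x ∈ {-1}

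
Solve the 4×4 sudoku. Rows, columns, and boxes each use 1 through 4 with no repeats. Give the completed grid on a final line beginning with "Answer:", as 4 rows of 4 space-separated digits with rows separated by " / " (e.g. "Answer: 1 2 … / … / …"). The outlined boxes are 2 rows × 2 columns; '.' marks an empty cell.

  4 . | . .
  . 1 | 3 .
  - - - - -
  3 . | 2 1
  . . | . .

Step 1. [r2c1∈{2}] r2c1 has the single candidate 2, so r2c1=2.
Step 2. [r4c3∈{4}] only 4 remains possible at r4c3, so r4c3=4.
Step 3. [r1c3∈{1}] r1c3 has the single candidate 1 ⇒ r1c3=1.
Step 4. [r1c2∈{3}] only 3 remains possible at r1c2 ⇒ r1c2=3.
Step 5. [r4c4∈{3}] r4c4's peers cover all but 3. So r4c4=3.
Step 6. [r4c1∈{1}] r4c1 has the single candidate 1 ⇒ r4c1=1.
Step 7. [r1c4∈{2}] only 2 remains possible at r1c4, so r1c4=2.
Step 8. [r3c2∈{4}] r3c2 is down to just 4 ⇒ r3c2=4.
Step 9. [r4c2∈{2}] only 2 remains possible at r4c2 ⇒ r4c2=2.
Step 10. [r2c4∈{4}] r2c4 is down to just 4, so r2c4=4.

Answer: 4 3 1 2 / 2 1 3 4 / 3 4 2 1 / 1 2 4 3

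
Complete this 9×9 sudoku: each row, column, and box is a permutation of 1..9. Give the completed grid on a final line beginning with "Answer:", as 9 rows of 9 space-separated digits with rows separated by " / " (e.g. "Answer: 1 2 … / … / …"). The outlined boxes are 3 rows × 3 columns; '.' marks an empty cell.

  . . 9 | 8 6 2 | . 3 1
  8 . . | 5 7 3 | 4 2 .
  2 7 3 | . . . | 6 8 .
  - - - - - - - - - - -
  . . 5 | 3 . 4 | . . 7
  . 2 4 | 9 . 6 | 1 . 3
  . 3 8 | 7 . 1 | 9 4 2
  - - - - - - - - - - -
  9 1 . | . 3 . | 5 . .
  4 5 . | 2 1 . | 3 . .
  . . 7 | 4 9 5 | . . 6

Step 1. [r7c8∈{7}] nothing but 7 survives at r7c8. So r7c8=7.
Step 2. [r4c7∈{8}] r4c7's peers cover all but 8, so r4c7=8.
Step 3. [r2c2∈{6}] r2c2's peers cover all but 6. So r2c2=6.
Step 4. [r2c9∈{9}] r2c9 is down to just 9. So r2c9=9.
Step 5. [r7c6∈{8}] r7c6 is down to just 8. So r7c6=8.
Step 6. [r5c8∈{5}] nothing but 5 survives at r5c8 ⇒ r5c8=5.
Step 7. [r7c3∈{2,6}] row 7 places 2 nowhere but r7c3 ⇒ r7c3=2.
Step 8. [r6c1∈{6}] only 6 remains possible at r6c1, so r6c1=6.
Step 9. [r6c5∈{5}] r6c5's peers cover all but 5, so r6c5=5.
Step 10. [r5c5∈{8}] only 8 remains possible at r5c5. So r5c5=8.
Step 11. [r9c2∈{8}] r9c2 has the single candidate 8. So r9c2=8.
Step 12. [r8c3∈{6}] r8c3 has the single candidate 6 ⇒ r8c3=6.
Step 13. [r9c1∈{3}] r9c1 is down to just 3, so r9c1=3.
Step 14. [r2c3∈{1}] nothing but 1 survives at r2c3. So r2c3=1.
Step 15. [r9c8∈{1}] only 1 remains possible at r9c8. So r9c8=1.
Step 16. [r1c7∈{7}] r1c7's peers cover all but 7, so r1c7=7.
Step 17. [r8c8∈{9}] nothing but 9 survives at r8c8. So r8c8=9.
Step 18. [r3c9∈{5}] r3c9 is down to just 5, so r3c9=5.
Step 19. [r7c4∈{6}] r7c4 has the single candidate 6. So r7c4=6.
Step 20. [r1c2∈{4}] only 4 remains possible at r1c2, so r1c2=4.
Step 21. [r3c5∈{4}] only 4 remains possible at r3c5. So r3c5=4.
Step 22. [r9c7∈{2}] r9c7 is down to just 2. So r9c7=2.
Step 23. [r3c4∈{1}] r3c4 is down to just 1, so r3c4=1.
Step 24. [r4c1∈{1}] r4c1 is down to just 1, so r4c1=1.
Step 25. [r3c6∈{9}] r3c6 has the single candidate 9, so r3c6=9.
Step 26. [r4c2∈{9}] r4c2 has the single candidate 9, so r4c2=9.
Step 27. [r7c9∈{4}] only 4 remains possible at r7c9, so r7c9=4.
Step 28. [r4c5∈{2}] nothing but 2 survives at r4c5. So r4c5=2.
Step 29. [r8c9∈{8}] nothing but 8 survives at r8c9. So r8c9=8.
Step 30. [r5c1∈{7}] r5c1's peers cover all but 7 ⇒ r5c1=7.
Step 31. [r1c1∈{5}] r1c1 has the single candidate 5, so r1c1=5.
Step 32. [r8c6∈{7}] nothing but 7 survives at r8c6. So r8c6=7.
Step 33. [r4c8∈{6}] nothing but 6 survives at r4c8. So r4c8=6.

Answer: 5 4 9 8 6 2 7 3 1 / 8 6 1 5 7 3 4 2 9 / 2 7 3 1 4 9 6 8 5 / 1 9 5 3 2 4 8 6 7 / 7 2 4 9 8 6 1 5 3 / 6 3 8 7 5 1 9 4 2 / 9 1 2 6 3 8 5 7 4 / 4 5 6 2 1 7 3 9 8 / 3 8 7 4 9 5 2 1 6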